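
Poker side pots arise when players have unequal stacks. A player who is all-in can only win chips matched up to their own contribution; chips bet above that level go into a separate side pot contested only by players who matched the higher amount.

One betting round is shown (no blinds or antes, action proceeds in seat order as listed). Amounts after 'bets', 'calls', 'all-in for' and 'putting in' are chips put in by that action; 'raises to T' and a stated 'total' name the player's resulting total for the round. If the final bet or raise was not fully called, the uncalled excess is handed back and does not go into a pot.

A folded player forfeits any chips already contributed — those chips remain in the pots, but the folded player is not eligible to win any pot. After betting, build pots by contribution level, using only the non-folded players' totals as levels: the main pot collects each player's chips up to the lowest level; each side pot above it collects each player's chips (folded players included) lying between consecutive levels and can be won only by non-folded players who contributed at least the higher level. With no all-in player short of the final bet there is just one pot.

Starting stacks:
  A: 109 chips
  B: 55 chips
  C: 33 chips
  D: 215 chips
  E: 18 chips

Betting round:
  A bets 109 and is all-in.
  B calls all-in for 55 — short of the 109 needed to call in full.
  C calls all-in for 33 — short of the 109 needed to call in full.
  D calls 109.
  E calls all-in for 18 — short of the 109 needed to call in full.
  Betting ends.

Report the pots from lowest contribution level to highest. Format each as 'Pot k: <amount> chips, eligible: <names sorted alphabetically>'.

Pot 1: 90 chips, eligible: A, B, C, D, E
Pot 2: 60 chips, eligible: A, B, C, D
Pot 3: 66 chips, eligible: A, B, D
Pot 4: 108 chips, eligible: A, D

Derivation:
Contributions: A=109, B=55, C=33, D=109, E=18
Pot levels (distinct totals of non-folded players): 18, 33, 55, 109
Layer 1-18: 18 each from A, B, C, D, E = 18*5 = 90 chips; eligible A, B, C, D, E
Layer 19-33: 15 each from A, B, C, D = 15*4 = 60 chips; eligible A, B, C, D
Layer 34-55: 22 each from A, B, D = 22*3 = 66 chips; eligible A, B, D
Layer 56-109: 54 each from A, D = 54*2 = 108 chips; eligible A, D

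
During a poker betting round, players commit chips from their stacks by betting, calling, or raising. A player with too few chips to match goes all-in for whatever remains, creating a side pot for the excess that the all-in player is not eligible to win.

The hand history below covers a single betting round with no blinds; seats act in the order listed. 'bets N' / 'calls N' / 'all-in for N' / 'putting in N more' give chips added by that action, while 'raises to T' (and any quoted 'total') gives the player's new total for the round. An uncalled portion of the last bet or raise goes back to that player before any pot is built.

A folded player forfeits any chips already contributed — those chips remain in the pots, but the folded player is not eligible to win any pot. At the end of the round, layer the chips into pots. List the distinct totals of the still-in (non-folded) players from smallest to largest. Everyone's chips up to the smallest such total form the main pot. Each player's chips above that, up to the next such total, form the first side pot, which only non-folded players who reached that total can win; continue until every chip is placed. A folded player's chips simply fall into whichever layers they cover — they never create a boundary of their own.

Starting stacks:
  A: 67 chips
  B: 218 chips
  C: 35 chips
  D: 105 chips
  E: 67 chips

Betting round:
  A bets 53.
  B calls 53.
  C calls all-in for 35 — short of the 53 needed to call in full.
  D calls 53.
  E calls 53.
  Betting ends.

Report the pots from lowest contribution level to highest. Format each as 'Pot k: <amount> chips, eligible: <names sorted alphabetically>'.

Contributions: A=53, B=53, C=35, D=53, E=53
Pot levels (distinct totals of non-folded players): 35, 53
Layer 1-35: 35 each from A, B, C, D, E = 35*5 = 175 chips; eligible A, B, C, D, E
Layer 36-53: 18 each from A, B, D, E = 18*4 = 72 chips; eligible A, B, D, E

Pot 1: 175 chips, eligible: A, B, C, D, E
Pot 2: 72 chips, eligible: A, B, D, E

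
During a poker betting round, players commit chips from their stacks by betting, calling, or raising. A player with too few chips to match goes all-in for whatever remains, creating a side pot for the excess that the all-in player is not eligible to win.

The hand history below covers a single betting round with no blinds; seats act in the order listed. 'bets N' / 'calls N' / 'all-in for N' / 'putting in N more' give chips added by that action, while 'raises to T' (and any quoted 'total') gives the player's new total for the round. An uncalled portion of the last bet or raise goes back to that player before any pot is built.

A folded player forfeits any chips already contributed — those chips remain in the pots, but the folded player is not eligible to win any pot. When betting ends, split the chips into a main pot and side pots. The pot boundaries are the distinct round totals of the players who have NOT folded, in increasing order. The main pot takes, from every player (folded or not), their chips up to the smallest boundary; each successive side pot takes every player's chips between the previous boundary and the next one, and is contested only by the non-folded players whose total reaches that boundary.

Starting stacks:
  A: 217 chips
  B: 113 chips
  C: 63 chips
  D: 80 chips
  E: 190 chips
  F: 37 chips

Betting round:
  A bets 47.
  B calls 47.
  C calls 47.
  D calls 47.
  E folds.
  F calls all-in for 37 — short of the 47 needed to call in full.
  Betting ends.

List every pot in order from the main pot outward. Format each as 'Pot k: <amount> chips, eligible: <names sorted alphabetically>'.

Pot 1: 185 chips, eligible: A, B, C, D, F
Pot 2: 40 chips, eligible: A, B, C, D

Derivation:
Contributions: A=47, B=47, C=47, D=47, F=37
Folded: E
Pot levels (distinct totals of non-folded players): 37, 47
Layer 1-37: 37 each from A, B, C, D, F = 37*5 = 185 chips; eligible A, B, C, D, F
Layer 38-47: 10 each from A, B, C, D = 10*4 = 40 chips; eligible A, B, C, D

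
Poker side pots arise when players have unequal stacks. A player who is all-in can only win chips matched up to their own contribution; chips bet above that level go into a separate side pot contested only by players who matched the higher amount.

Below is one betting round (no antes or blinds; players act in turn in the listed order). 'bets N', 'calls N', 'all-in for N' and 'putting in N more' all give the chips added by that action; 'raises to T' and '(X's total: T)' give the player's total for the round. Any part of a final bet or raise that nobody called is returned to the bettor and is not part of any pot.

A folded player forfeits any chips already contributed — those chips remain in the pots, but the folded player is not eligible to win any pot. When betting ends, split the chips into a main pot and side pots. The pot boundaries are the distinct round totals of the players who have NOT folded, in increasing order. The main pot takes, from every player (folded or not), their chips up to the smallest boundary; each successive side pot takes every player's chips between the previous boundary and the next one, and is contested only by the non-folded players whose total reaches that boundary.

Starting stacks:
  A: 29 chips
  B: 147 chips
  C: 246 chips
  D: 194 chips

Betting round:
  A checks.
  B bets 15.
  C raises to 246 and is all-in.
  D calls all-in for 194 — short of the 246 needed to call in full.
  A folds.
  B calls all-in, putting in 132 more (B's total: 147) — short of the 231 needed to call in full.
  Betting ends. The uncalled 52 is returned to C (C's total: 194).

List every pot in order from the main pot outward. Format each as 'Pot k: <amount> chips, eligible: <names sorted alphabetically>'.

Contributions (after 52 returned to C): B=147, C=194, D=194
Folded: A
Pot levels (distinct totals of non-folded players): 147, 194
Layer 1-147: 147 each from B, C, D = 147*3 = 441 chips; eligible B, C, D
Layer 148-194: 47 each from C, D = 47*2 = 94 chips; eligible C, D

Pot 1: 441 chips, eligible: B, C, D
Pot 2: 94 chips, eligible: C, D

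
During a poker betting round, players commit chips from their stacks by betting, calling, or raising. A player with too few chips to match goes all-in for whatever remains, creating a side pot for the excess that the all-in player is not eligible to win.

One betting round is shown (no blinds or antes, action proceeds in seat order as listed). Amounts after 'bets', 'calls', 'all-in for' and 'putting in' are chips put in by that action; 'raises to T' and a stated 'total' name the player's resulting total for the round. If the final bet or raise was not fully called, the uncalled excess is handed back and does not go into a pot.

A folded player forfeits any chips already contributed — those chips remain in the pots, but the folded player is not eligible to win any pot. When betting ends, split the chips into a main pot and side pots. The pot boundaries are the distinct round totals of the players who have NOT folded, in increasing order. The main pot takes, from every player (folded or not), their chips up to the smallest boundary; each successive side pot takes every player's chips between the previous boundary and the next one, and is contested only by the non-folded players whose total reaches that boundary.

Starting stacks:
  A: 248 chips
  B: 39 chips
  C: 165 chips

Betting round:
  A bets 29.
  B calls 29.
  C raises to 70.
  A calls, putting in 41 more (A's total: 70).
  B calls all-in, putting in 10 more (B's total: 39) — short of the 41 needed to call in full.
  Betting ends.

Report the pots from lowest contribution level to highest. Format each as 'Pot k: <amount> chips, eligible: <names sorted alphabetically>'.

Contributions: A=70, B=39, C=70
Pot levels (distinct totals of non-folded players): 39, 70
Layer 1-39: 39 each from A, B, C = 39*3 = 117 chips; eligible A, B, C
Layer 40-70: 31 each from A, C = 31*2 = 62 chips; eligible A, C

Pot 1: 117 chips, eligible: A, B, C
Pot 2: 62 chips, eligible: A, C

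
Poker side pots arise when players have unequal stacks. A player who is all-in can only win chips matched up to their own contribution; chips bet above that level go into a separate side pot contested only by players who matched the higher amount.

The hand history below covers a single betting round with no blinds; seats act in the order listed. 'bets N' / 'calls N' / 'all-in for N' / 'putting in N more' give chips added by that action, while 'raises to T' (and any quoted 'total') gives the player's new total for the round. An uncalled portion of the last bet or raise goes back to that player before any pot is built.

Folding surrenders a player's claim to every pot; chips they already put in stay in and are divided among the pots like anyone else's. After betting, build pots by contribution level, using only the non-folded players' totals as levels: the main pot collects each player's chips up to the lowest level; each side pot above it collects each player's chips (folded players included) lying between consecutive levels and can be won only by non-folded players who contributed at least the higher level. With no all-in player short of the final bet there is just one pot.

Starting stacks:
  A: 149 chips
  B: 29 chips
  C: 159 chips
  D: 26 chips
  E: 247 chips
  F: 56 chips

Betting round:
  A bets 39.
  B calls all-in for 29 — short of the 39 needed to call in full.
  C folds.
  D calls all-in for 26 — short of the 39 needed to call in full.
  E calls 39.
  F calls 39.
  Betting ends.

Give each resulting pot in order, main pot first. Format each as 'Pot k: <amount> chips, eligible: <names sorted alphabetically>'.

Pot 1: 130 chips, eligible: A, B, D, E, F
Pot 2: 12 chips, eligible: A, B, E, F
Pot 3: 30 chips, eligible: A, E, F

Derivation:
Contributions: A=39, B=29, D=26, E=39, F=39
Folded: C
Pot levels (distinct totals of non-folded players): 26, 29, 39
Layer 1-26: 26 each from A, B, D, E, F = 26*5 = 130 chips; eligible A, B, D, E, F
Layer 27-29: 3 each from A, B, E, F = 3*4 = 12 chips; eligible A, B, E, F
Layer 30-39: 10 each from A, E, F = 10*3 = 30 chips; eligible A, E, F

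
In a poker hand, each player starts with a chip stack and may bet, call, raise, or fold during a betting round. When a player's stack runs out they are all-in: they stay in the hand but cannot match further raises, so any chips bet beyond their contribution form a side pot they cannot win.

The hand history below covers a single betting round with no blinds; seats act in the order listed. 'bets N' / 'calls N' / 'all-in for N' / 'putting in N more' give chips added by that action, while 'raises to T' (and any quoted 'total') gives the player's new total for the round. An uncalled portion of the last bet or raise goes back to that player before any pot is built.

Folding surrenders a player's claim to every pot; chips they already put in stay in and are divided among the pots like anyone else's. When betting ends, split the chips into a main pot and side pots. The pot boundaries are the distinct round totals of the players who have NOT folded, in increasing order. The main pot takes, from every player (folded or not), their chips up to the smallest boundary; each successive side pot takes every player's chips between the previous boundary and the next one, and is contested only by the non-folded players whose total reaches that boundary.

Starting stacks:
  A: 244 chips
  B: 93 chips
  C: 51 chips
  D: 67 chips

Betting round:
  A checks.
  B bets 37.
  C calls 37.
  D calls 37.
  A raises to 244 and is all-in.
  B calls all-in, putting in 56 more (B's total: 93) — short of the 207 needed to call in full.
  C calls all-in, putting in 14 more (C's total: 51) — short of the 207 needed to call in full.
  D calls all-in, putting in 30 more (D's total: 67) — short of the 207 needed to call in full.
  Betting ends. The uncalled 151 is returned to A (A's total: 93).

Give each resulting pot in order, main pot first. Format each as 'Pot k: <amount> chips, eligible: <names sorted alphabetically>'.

Contributions (after 151 returned to A): A=93, B=93, C=51, D=67
Pot levels (distinct totals of non-folded players): 51, 67, 93
Layer 1-51: 51 each from A, B, C, D = 51*4 = 204 chips; eligible A, B, C, D
Layer 52-67: 16 each from A, B, D = 16*3 = 48 chips; eligible A, B, D
Layer 68-93: 26 each from A, B = 26*2 = 52 chips; eligible A, B

Pot 1: 204 chips, eligible: A, B, C, D
Pot 2: 48 chips, eligible: A, B, D
Pot 3: 52 chips, eligible: A, B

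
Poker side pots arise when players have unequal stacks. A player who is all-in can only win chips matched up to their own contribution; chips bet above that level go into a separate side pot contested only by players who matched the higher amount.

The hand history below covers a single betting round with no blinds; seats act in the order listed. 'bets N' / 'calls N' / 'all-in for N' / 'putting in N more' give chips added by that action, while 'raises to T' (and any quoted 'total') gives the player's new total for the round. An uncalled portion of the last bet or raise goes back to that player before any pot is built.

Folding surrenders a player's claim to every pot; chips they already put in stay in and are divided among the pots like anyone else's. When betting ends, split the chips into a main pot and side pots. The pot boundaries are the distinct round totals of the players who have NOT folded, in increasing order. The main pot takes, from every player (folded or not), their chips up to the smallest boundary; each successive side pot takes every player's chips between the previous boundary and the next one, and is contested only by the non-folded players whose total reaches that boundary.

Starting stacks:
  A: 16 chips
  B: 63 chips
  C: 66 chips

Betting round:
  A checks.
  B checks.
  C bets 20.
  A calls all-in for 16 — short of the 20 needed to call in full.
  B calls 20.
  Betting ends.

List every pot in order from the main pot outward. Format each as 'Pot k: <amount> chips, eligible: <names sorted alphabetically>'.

Contributions: A=16, B=20, C=20
Pot levels (distinct totals of non-folded players): 16, 20
Layer 1-16: 16 each from A, B, C = 16*3 = 48 chips; eligible A, B, C
Layer 17-20: 4 each from B, C = 4*2 = 8 chips; eligible B, C

Pot 1: 48 chips, eligible: A, B, C
Pot 2: 8 chips, eligible: B, C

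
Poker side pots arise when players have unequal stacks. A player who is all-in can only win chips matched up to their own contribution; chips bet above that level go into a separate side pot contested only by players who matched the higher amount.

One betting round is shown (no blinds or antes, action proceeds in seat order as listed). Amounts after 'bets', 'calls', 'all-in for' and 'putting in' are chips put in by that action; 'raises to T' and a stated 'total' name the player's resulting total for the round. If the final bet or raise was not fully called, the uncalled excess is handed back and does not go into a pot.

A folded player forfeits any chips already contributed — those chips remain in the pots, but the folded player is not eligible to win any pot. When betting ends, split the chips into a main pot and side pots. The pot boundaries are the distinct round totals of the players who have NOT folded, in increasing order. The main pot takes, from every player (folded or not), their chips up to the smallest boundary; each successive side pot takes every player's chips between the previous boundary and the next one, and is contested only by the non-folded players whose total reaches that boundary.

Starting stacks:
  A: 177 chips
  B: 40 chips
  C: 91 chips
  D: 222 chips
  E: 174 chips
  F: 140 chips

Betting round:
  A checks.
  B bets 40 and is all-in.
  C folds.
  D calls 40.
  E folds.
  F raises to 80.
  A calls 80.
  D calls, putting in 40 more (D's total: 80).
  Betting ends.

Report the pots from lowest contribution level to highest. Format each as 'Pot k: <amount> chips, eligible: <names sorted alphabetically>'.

Contributions: A=80, B=40, D=80, F=80
Folded: C, E
Pot levels (distinct totals of non-folded players): 40, 80
Layer 1-40: 40 each from A, B, D, F = 40*4 = 160 chips; eligible A, B, D, F
Layer 41-80: 40 each from A, D, F = 40*3 = 120 chips; eligible A, D, F

Pot 1: 160 chips, eligible: A, B, D, F
Pot 2: 120 chips, eligible: A, D, F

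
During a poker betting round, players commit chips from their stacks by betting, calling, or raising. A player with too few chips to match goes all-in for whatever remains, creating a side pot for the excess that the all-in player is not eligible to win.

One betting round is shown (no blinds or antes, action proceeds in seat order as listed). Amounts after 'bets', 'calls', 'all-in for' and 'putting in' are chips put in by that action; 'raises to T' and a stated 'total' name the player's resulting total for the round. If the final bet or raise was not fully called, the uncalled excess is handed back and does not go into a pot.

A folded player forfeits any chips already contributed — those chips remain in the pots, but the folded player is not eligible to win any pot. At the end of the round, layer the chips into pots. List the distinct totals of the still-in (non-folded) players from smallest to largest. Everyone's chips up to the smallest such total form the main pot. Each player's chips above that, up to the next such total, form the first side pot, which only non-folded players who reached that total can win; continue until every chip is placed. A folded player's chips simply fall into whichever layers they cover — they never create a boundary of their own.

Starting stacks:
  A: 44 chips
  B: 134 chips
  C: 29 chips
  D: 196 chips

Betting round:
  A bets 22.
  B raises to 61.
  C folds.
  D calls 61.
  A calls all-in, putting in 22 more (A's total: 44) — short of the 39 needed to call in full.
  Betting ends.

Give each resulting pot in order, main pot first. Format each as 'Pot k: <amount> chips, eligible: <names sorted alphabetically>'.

Pot 1: 132 chips, eligible: A, B, D
Pot 2: 34 chips, eligible: B, D

Derivation:
Contributions: A=44, B=61, D=61
Folded: C
Pot levels (distinct totals of non-folded players): 44, 61
Layer 1-44: 44 each from A, B, D = 44*3 = 132 chips; eligible A, B, D
Layer 45-61: 17 each from B, D = 17*2 = 34 chips; eligible B, D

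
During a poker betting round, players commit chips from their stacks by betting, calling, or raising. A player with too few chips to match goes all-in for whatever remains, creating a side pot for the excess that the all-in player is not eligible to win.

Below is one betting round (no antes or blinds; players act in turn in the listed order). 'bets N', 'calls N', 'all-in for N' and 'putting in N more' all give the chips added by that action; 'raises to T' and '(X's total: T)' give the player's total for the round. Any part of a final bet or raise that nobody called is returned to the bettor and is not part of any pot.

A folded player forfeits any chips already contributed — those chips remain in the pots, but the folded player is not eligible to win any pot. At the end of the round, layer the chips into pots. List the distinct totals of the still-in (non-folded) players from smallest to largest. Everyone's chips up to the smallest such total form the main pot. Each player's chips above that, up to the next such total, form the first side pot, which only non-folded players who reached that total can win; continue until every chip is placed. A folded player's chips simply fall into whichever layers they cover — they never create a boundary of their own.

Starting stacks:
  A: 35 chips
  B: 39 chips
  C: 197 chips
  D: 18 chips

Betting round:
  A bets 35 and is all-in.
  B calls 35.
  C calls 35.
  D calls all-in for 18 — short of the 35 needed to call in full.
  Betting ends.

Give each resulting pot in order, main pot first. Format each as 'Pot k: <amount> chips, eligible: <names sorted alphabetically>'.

Pot 1: 72 chips, eligible: A, B, C, D
Pot 2: 51 chips, eligible: A, B, C

Derivation:
Contributions: A=35, B=35, C=35, D=18
Pot levels (distinct totals of non-folded players): 18, 35
Layer 1-18: 18 each from A, B, C, D = 18*4 = 72 chips; eligible A, B, C, D
Layer 19-35: 17 each from A, B, C = 17*3 = 51 chips; eligible A, B, C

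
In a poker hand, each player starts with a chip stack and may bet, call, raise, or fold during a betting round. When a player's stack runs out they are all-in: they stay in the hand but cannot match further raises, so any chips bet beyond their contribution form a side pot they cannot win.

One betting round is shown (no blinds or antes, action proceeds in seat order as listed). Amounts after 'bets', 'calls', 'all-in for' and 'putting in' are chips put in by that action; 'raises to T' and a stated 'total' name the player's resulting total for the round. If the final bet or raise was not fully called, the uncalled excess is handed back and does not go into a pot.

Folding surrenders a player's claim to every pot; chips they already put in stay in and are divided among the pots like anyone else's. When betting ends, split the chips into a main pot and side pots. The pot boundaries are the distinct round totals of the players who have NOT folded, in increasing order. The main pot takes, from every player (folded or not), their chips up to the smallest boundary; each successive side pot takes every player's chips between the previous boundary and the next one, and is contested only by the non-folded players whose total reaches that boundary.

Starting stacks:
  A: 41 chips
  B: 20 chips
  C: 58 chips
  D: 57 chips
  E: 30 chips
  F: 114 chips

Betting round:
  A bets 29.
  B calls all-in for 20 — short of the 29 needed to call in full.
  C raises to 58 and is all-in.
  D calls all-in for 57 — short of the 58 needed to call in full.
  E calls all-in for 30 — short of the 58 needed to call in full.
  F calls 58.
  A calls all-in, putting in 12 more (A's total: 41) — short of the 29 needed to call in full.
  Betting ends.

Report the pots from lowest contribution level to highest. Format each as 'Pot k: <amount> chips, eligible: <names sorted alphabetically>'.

Pot 1: 120 chips, eligible: A, B, C, D, E, F
Pot 2: 50 chips, eligible: A, C, D, E, F
Pot 3: 44 chips, eligible: A, C, D, F
Pot 4: 48 chips, eligible: C, D, F
Pot 5: 2 chips, eligible: C, F

Derivation:
Contributions: A=41, B=20, C=58, D=57, E=30, F=58
Pot levels (distinct totals of non-folded players): 20, 30, 41, 57, 58
Layer 1-20: 20 each from A, B, C, D, E, F = 20*6 = 120 chips; eligible A, B, C, D, E, F
Layer 21-30: 10 each from A, C, D, E, F = 10*5 = 50 chips; eligible A, C, D, E, F
Layer 31-41: 11 each from A, C, D, F = 11*4 = 44 chips; eligible A, C, D, F
Layer 42-57: 16 each from C, D, F = 16*3 = 48 chips; eligible C, D, F
Layer 58-58: 1 each from C, F = 1*2 = 2 chips; eligible C, F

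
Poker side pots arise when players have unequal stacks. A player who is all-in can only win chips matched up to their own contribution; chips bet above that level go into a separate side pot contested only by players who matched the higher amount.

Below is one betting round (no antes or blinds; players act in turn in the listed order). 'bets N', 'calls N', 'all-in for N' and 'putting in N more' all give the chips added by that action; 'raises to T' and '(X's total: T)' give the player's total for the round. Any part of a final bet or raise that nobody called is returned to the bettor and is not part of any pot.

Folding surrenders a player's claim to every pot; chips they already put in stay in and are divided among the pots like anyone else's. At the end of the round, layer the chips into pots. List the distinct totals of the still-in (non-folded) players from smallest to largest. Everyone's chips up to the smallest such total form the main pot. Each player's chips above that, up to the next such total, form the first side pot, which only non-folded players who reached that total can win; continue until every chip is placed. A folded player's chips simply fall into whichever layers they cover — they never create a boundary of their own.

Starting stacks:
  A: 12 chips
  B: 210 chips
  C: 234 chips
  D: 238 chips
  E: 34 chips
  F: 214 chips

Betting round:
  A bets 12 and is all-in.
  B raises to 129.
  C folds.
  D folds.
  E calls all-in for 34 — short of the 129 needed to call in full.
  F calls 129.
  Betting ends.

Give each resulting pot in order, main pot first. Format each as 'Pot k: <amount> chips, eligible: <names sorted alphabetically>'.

Contributions: A=12, B=129, E=34, F=129
Folded: C, D
Pot levels (distinct totals of non-folded players): 12, 34, 129
Layer 1-12: 12 each from A, B, E, F = 12*4 = 48 chips; eligible A, B, E, F
Layer 13-34: 22 each from B, E, F = 22*3 = 66 chips; eligible B, E, F
Layer 35-129: 95 each from B, F = 95*2 = 190 chips; eligible B, F

Pot 1: 48 chips, eligible: A, B, E, F
Pot 2: 66 chips, eligible: B, E, F
Pot 3: 190 chips, eligible: B, F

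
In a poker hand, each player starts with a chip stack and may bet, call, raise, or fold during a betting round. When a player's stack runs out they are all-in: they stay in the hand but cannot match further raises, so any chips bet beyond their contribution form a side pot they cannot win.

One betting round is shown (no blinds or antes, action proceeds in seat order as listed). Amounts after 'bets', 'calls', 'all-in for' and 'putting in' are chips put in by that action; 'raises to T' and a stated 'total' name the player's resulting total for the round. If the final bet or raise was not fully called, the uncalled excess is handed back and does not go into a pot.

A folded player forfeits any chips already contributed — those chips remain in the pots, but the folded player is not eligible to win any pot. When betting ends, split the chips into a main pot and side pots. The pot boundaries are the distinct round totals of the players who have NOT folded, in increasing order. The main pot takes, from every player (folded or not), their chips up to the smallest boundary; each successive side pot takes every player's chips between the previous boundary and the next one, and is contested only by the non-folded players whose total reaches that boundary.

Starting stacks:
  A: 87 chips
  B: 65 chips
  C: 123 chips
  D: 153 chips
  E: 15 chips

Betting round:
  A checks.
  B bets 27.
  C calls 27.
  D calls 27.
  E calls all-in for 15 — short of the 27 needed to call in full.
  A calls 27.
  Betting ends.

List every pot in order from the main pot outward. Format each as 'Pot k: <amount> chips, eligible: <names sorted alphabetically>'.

Contributions: A=27, B=27, C=27, D=27, E=15
Pot levels (distinct totals of non-folded players): 15, 27
Layer 1-15: 15 each from A, B, C, D, E = 15*5 = 75 chips; eligible A, B, C, D, E
Layer 16-27: 12 each from A, B, C, D = 12*4 = 48 chips; eligible A, B, C, D

Pot 1: 75 chips, eligible: A, B, C, D, E
Pot 2: 48 chips, eligible: A, B, C, D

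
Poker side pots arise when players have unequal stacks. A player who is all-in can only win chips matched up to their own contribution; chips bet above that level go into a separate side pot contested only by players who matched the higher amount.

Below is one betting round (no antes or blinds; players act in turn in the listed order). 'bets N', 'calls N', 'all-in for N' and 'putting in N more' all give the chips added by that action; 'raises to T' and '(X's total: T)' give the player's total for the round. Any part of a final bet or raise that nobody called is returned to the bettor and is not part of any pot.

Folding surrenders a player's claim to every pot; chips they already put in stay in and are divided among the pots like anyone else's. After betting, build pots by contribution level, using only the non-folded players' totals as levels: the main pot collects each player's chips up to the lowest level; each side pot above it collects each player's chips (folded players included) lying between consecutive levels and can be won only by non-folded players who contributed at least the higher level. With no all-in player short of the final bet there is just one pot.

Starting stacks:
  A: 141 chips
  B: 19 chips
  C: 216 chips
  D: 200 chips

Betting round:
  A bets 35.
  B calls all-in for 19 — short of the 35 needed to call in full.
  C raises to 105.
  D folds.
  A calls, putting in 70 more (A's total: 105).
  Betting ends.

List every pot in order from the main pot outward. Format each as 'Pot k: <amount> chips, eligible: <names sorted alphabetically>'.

Contributions: A=105, B=19, C=105
Folded: D
Pot levels (distinct totals of non-folded players): 19, 105
Layer 1-19: 19 each from A, B, C = 19*3 = 57 chips; eligible A, B, C
Layer 20-105: 86 each from A, C = 86*2 = 172 chips; eligible A, C

Pot 1: 57 chips, eligible: A, B, C
Pot 2: 172 chips, eligible: A, C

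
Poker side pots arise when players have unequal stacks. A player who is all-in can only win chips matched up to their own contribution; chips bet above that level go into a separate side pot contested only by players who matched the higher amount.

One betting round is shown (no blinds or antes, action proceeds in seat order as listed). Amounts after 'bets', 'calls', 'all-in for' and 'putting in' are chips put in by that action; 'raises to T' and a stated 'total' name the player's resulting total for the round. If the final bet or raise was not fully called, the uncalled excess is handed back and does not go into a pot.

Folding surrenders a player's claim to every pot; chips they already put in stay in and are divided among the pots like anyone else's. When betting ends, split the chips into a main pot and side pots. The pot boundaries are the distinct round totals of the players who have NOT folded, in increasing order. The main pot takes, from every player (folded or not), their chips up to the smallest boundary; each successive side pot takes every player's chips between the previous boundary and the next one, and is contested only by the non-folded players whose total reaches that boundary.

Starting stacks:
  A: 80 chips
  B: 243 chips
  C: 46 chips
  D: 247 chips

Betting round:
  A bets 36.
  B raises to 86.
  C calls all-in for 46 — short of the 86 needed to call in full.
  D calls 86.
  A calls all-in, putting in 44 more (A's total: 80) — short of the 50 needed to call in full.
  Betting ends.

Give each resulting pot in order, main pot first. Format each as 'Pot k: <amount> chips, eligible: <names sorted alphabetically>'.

Pot 1: 184 chips, eligible: A, B, C, D
Pot 2: 102 chips, eligible: A, B, D
Pot 3: 12 chips, eligible: B, D

Derivation:
Contributions: A=80, B=86, C=46, D=86
Pot levels (distinct totals of non-folded players): 46, 80, 86
Layer 1-46: 46 each from A, B, C, D = 46*4 = 184 chips; eligible A, B, C, D
Layer 47-80: 34 each from A, B, D = 34*3 = 102 chips; eligible A, B, D
Layer 81-86: 6 each from B, D = 6*2 = 12 chips; eligible B, D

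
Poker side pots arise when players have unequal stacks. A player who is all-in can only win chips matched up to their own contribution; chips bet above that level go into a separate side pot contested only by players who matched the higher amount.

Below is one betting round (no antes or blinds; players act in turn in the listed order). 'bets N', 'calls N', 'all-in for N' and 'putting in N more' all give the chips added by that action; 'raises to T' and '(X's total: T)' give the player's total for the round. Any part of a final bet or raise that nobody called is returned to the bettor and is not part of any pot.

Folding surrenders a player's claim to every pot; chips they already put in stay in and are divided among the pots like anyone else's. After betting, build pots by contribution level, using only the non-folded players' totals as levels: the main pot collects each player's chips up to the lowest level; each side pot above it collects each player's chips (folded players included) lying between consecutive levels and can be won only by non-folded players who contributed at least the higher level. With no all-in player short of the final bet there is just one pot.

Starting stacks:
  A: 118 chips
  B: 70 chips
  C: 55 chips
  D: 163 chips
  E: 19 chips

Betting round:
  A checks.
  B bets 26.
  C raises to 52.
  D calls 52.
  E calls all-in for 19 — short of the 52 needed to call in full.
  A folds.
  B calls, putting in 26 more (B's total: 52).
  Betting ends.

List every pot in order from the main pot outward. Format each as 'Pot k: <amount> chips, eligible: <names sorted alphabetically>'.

Pot 1: 76 chips, eligible: B, C, D, E
Pot 2: 99 chips, eligible: B, C, D

Derivation:
Contributions: B=52, C=52, D=52, E=19
Folded: A
Pot levels (distinct totals of non-folded players): 19, 52
Layer 1-19: 19 each from B, C, D, E = 19*4 = 76 chips; eligible B, C, D, E
Layer 20-52: 33 each from B, C, D = 33*3 = 99 chips; eligible B, C, D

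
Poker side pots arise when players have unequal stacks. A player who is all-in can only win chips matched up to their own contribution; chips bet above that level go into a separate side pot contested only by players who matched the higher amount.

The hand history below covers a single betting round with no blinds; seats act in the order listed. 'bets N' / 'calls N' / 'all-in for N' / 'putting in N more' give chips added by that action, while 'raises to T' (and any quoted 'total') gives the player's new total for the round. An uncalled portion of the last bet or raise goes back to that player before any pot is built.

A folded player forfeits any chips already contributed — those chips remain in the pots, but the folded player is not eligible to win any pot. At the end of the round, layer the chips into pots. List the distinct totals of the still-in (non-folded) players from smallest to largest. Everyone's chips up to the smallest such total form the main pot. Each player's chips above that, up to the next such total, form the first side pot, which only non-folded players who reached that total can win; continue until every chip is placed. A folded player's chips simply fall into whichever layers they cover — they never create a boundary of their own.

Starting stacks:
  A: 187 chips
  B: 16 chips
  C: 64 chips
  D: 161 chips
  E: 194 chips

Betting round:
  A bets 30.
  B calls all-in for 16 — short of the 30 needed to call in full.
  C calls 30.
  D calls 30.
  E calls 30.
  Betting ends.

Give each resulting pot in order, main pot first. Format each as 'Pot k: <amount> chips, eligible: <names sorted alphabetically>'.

Contributions: A=30, B=16, C=30, D=30, E=30
Pot levels (distinct totals of non-folded players): 16, 30
Layer 1-16: 16 each from A, B, C, D, E = 16*5 = 80 chips; eligible A, B, C, D, E
Layer 17-30: 14 each from A, C, D, E = 14*4 = 56 chips; eligible A, C, D, E

Pot 1: 80 chips, eligible: A, B, C, D, E
Pot 2: 56 chips, eligible: A, C, D, E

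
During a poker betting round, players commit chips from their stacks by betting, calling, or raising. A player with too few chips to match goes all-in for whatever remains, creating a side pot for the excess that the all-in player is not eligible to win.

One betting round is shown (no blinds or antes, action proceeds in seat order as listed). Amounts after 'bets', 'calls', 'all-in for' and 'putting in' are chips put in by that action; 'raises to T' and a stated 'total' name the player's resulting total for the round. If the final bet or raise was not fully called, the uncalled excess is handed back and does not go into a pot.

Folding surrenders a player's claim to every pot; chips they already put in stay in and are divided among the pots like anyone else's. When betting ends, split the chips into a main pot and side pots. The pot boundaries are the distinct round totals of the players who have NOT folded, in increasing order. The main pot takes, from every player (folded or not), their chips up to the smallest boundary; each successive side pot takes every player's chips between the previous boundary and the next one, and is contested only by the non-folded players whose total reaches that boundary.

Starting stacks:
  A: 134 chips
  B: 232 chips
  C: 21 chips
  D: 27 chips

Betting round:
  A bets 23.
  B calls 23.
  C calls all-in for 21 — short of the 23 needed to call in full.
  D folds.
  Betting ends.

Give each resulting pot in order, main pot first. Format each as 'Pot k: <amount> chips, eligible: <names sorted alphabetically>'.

Contributions: A=23, B=23, C=21
Folded: D
Pot levels (distinct totals of non-folded players): 21, 23
Layer 1-21: 21 each from A, B, C = 21*3 = 63 chips; eligible A, B, C
Layer 22-23: 2 each from A, B = 2*2 = 4 chips; eligible A, B

Pot 1: 63 chips, eligible: A, B, C
Pot 2: 4 chips, eligible: A, B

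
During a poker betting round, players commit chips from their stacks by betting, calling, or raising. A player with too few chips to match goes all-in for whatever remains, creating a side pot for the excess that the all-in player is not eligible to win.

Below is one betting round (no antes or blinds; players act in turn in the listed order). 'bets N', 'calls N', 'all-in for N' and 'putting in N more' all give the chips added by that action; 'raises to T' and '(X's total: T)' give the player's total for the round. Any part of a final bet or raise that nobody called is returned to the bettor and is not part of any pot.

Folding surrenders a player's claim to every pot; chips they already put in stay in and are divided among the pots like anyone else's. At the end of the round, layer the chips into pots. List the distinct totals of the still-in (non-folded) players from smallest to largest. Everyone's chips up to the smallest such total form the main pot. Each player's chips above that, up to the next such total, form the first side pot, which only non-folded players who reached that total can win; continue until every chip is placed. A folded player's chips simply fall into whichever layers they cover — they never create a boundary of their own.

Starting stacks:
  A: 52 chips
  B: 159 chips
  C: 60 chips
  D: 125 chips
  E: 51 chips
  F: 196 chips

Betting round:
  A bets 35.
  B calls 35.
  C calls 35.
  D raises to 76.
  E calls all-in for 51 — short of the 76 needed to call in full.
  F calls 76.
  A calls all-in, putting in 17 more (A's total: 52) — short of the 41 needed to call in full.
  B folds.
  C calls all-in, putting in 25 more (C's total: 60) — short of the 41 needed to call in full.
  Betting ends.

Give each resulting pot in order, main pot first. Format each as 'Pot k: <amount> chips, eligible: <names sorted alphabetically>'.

Contributions: A=52, B=35, C=60, D=76, E=51, F=76
Folded: B
Pot levels (distinct totals of non-folded players): 51, 52, 60, 76
Layer 1-51: A 51 + B 35 + C 51 + D 51 + E 51 + F 51 = 290 chips; eligible A, C, D, E, F
Layer 52-52: 1 each from A, C, D, F = 1*4 = 4 chips; eligible A, C, D, F
Layer 53-60: 8 each from C, D, F = 8*3 = 24 chips; eligible C, D, F
Layer 61-76: 16 each from D, F = 16*2 = 32 chips; eligible D, F

Pot 1: 290 chips, eligible: A, C, D, E, F
Pot 2: 4 chips, eligible: A, C, D, F
Pot 3: 24 chips, eligible: C, D, F
Pot 4: 32 chips, eligible: D, F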